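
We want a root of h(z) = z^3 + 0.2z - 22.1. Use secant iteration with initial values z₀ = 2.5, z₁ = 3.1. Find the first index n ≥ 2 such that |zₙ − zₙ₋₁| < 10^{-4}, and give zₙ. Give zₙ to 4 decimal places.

h(2.5) = -5.975000, h(3.1) = 8.311000
z₂ = 3.100000 − 8.311000·(0.600000)/(14.286000) = 2.750945;  |Δ| = 0.349055
h(2.750945) = -0.731489
z₃ = 2.750945 − (-0.731489)·(-0.349055)/(-9.042489) = 2.779182;  |Δ| = 0.028237
h(2.779182) = -0.078179
z₄ = 2.779182 − (-0.078179)·(0.028237)/(0.653310) = 2.782561;  |Δ| = 0.003379
h(2.782561) = 0.000888
z₅ = 2.782561 − 0.000888·(0.003379)/(0.079067) = 2.782523;  |Δ| = 0.000038
|z₅ − z₄| = 0.000038 < 10^{-4}

n = 5, zₙ = 2.7825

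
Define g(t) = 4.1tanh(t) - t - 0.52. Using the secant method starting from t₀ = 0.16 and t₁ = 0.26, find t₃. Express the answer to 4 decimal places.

g(0.16) = -0.029541, g(0.26) = 0.262612
t₂ = 0.260000 − 0.262612·(0.260000 − 0.160000) / (0.262612 − (-0.029541)) = 0.260000 − (0.026261)/(0.292153) = 0.170112
g(0.170112) = 0.000695
t₃ = 0.170112 − 0.000695·(0.170112 − 0.260000) / (0.000695 − 0.262612) = 0.170112 − (-0.000062)/(-0.261917) = 0.169873

0.1699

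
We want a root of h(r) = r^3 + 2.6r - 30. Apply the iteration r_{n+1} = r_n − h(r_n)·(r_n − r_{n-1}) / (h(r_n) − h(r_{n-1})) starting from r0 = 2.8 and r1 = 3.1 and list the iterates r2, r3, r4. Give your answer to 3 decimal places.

h(2.8) = -0.76800, h(3.1) = 7.85100
r2 = 3.10000 − 7.85100·(3.10000 − 2.80000) / (7.85100 − (-0.76800)) = 3.10000 − (2.35530)/(8.61900) = 2.82673
h(2.82673) = -0.06375
r3 = 2.82673 − (-0.06375)·(2.82673 − 3.10000) / (-0.06375 − 7.85100) = 2.82673 − (0.01742)/(-7.91475) = 2.82893
h(2.82893) = -0.00522
r4 = 2.82893 − (-0.00522)·(2.82893 − 2.82673) / (-0.00522 − (-0.06375)) = 2.82893 − (-0.00001)/(0.05852) = 2.82913

2.827, 2.829, 2.829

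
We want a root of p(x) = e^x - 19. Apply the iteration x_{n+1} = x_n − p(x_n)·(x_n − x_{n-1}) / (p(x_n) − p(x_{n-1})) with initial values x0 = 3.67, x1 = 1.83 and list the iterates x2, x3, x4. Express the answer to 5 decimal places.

2.54142, 3.23507, 2.88536

p(3.67) = 20.2519059, p(1.83) = -12.7661133
x2 = 1.8300000 − (-12.7661133)·(1.8300000 − 3.6700000) / (-12.7661133 − 20.2519059) = 1.8300000 − (23.4896485)/(-33.0180192) = 2.5414191
p(2.5414191) = -6.3023229
x3 = 2.5414191 − (-6.3023229)·(2.5414191 − 1.8300000) / (-6.3023229 − (-12.7661133)) = 2.5414191 − (-4.4835927)/(6.4637904) = 3.2350667
p(3.2350667) = 6.4080656
x4 = 3.2350667 − 6.4080656·(3.2350667 − 2.5414191) / (6.4080656 − (-6.3023229)) = 3.2350667 − (4.4449393)/(12.7103885) = 2.8853575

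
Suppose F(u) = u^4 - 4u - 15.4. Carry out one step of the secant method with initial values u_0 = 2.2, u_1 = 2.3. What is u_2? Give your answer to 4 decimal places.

F(2.2) = -0.774400, F(2.3) = 3.384100
u_2 = 2.300000 − 3.384100·(2.300000 − 2.200000) / (3.384100 − (-0.774400)) = 2.300000 − (0.338410)/(4.158500) = 2.218622

2.2186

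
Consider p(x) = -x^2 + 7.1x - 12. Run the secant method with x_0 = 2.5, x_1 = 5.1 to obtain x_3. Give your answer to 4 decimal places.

8.7000

p(2.5) = -0.500000, p(5.1) = -1.800000
x_2 = 5.100000 − (-1.800000)·(5.100000 − 2.500000) / (-1.800000 − (-0.500000)) = 5.100000 − (-4.680000)/(-1.300000) = 1.500000
p(1.500000) = -3.600000
x_3 = 1.500000 − (-3.600000)·(1.500000 − 5.100000) / (-3.600000 − (-1.800000)) = 1.500000 − (12.960000)/(-1.800000) = 8.700000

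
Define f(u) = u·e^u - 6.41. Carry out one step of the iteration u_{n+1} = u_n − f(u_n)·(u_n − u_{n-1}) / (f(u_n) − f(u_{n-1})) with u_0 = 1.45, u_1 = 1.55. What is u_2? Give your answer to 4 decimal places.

f(1.45) = -0.228484, f(1.55) = 0.892779
u_2 = 1.550000 − 0.892779·(1.550000 − 1.450000) / (0.892779 − (-0.228484)) = 1.550000 − (0.089278)/(1.121263) = 1.470377

1.4704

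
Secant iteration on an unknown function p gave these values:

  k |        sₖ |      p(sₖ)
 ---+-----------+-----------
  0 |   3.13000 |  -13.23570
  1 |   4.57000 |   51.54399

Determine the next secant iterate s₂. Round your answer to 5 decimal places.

s₂ = 4.57000 − 51.54399·(4.57000 − 3.13000) / (51.54399 − (-13.23570))
   = 4.57000 − (74.2233456)/(64.7796900) = 3.4242189

3.42422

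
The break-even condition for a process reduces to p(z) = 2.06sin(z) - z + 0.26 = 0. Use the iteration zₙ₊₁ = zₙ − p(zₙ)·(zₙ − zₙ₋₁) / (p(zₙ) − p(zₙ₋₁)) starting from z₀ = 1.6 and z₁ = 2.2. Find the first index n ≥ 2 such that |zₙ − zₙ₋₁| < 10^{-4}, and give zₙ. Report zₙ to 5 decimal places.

p(1.6) = 0.7191216, p(2.2) = -0.2744974
z₂ = 2.2000000 − (-0.2744974)·(0.6000000)/(-0.9936190) = 2.0342439;  |Δ| = 0.1657561
p(2.0342439) = 0.0684604
z₃ = 2.0342439 − 0.0684604·(-0.1657561)/(0.3429578) = 2.0673317;  |Δ| = 0.0330878
p(2.0673317) = 0.0038992
z₄ = 2.0673317 − 0.0038992·(0.0330878)/(-0.0645612) = 2.0693301;  |Δ| = 0.0019984
p(2.0693301) = -0.0000638
z₅ = 2.0693301 − (-0.0000638)·(0.0019984)/(-0.0039631) = 2.0692979;  |Δ| = 0.0000322
|z₅ − z₄| = 0.0000322 < 10^{-4}

n = 5, zₙ = 2.06930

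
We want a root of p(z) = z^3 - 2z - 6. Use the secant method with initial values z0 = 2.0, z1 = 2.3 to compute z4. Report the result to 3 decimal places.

p(2.0) = -2.00000, p(2.3) = 1.56700
z2 = 2.30000 − 1.56700·(2.30000 − 2.00000) / (1.56700 − (-2.00000)) = 2.30000 − (0.47010)/(3.56700) = 2.16821
p(2.16821) = -0.14339
z3 = 2.16821 − (-0.14339)·(2.16821 − 2.30000) / (-0.14339 − 1.56700) = 2.16821 − (0.01890)/(-1.71039) = 2.17926
p(2.17926) = -0.00887
z4 = 2.17926 − (-0.00887)·(2.17926 − 2.16821) / (-0.00887 − (-0.14339)) = 2.17926 − (-0.00010)/(0.13452) = 2.17999

2.180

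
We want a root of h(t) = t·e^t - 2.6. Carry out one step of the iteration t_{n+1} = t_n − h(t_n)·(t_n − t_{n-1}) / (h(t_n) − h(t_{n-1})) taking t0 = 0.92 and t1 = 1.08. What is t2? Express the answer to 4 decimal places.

h(0.92) = -0.291453, h(1.08) = 0.580254
t2 = 1.080000 − 0.580254·(1.080000 − 0.920000) / (0.580254 − (-0.291453)) = 1.080000 − (0.092841)/(0.871707) = 0.973496

0.9735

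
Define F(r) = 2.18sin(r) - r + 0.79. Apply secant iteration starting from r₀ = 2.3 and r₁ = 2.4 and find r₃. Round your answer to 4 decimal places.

2.3464

F(2.3) = 0.115637, F(2.4) = -0.137490
r₂ = 2.400000 − (-0.137490)·(2.400000 − 2.300000) / (-0.137490 − 0.115637) = 2.400000 − (-0.013749)/(-0.253128) = 2.345683
F(2.345683) = 0.001927
r₃ = 2.345683 − 0.001927·(2.345683 − 2.400000) / (0.001927 − (-0.137490)) = 2.345683 − (-0.000105)/(0.139417) = 2.346434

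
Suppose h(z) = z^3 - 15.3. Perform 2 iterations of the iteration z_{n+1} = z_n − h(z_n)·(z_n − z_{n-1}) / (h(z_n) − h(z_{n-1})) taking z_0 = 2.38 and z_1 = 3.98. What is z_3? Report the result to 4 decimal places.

2.4640

h(2.38) = -1.818728, h(3.98) = 47.744792
z_2 = 3.980000 − 47.744792·(3.980000 − 2.380000) / (47.744792 − (-1.818728)) = 3.980000 − (76.391667)/(49.563520) = 2.438712
h(2.438712) = -0.796212
z_3 = 2.438712 − (-0.796212)·(2.438712 − 3.980000) / (-0.796212 − 47.744792) = 2.438712 − (1.227192)/(-48.541004) = 2.463993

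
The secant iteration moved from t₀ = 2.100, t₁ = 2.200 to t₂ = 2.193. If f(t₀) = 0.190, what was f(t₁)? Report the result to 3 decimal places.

The secant line through (2.100, 0.190) and (2.200, f(t₁)) crosses zero at t₂ = 2.193.
So (2.100, 0.190), (2.200, f(t₁)), (2.193, 0) are collinear:
f(t₁) = 0.190 · (2.200 − 2.193) / (2.100 − 2.193) = 0.190 · (0.00700)/(-0.09300) = -0.01430

-0.014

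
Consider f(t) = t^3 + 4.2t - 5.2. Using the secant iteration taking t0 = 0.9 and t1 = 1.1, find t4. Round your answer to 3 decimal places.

f(0.9) = -0.69100, f(1.1) = 0.75100
t2 = 1.10000 − 0.75100·(1.10000 − 0.90000) / (0.75100 − (-0.69100)) = 1.10000 − (0.15020)/(1.44200) = 0.99584
f(0.99584) = -0.02991
t3 = 0.99584 − (-0.02991)·(0.99584 − 1.10000) / (-0.02991 − 0.75100) = 0.99584 − (0.00312)/(-0.78091) = 0.99983
f(0.99983) = -0.00124
t4 = 0.99983 − (-0.00124)·(0.99983 − 0.99584) / (-0.00124 − (-0.02991)) = 0.99983 − (0.00000)/(0.02867) = 1.00000

1.000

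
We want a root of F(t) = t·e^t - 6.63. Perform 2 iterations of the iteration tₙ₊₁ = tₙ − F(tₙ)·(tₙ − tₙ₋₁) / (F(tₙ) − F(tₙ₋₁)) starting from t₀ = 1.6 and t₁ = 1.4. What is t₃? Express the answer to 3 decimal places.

1.492

F(1.6) = 1.29485, F(1.4) = -0.95272
t₂ = 1.40000 − (-0.95272)·(1.40000 − 1.60000) / (-0.95272 − 1.29485) = 1.40000 − (0.19054)/(-2.24757) = 1.48478
F(1.48478) = -0.07621
t₃ = 1.48478 − (-0.07621)·(1.48478 − 1.40000) / (-0.07621 − (-0.95272)) = 1.48478 − (-0.00646)/(0.87651) = 1.49215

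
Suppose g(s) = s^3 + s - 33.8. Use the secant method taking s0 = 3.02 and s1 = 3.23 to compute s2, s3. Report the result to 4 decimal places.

g(3.02) = -3.236392, g(3.23) = 3.128267
s2 = 3.230000 − 3.128267·(3.230000 − 3.020000) / (3.128267 − (-3.236392)) = 3.230000 − (0.656936)/(6.364659) = 3.126784
g(3.126784) = -0.103349
s3 = 3.126784 − (-0.103349)·(3.126784 − 3.230000) / (-0.103349 − 3.128267) = 3.126784 − (0.010667)/(-3.231616) = 3.130085

3.1268, 3.1301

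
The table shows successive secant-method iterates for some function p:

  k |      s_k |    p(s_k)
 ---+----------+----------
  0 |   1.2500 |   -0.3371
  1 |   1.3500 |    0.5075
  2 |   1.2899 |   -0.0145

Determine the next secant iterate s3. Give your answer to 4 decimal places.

s3 = 1.2899 − (-0.0145)·(1.2899 − 1.3500) / (-0.0145 − 0.5075)
   = 1.2899 − (0.000871)/(-0.522000) = 1.291569

1.2916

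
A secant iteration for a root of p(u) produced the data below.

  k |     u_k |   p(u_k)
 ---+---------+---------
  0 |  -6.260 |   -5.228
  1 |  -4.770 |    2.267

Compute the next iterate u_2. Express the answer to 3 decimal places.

u_2 = -4.770 − 2.267·(-4.770 − (-6.260)) / (2.267 − (-5.228))
   = -4.770 − (3.37783)/(7.49500) = -5.22068

-5.221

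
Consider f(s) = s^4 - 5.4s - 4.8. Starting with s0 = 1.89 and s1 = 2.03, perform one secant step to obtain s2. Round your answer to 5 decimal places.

1.98073

f(1.89) = -2.2461016, f(2.03) = 1.2198168
s2 = 2.0300000 − 1.2198168·(2.0300000 − 1.8900000) / (1.2198168 − (-2.2461016)) = 2.0300000 − (0.1707744)/(3.4659184) = 1.9807275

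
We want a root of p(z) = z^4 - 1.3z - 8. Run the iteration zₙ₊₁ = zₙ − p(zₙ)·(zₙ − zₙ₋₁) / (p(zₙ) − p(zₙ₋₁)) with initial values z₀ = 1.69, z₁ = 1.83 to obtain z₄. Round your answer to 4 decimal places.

1.7928

p(1.69) = -2.039693, p(1.83) = 0.836131
z₂ = 1.830000 − 0.836131·(1.830000 − 1.690000) / (0.836131 − (-2.039693)) = 1.830000 − (0.117058)/(2.875824) = 1.789296
p(1.789296) = -0.075975
z₃ = 1.789296 − (-0.075975)·(1.789296 − 1.830000) / (-0.075975 − 0.836131) = 1.789296 − (0.003093)/(-0.912107) = 1.792686
p(1.792686) = -0.002470
z₄ = 1.792686 − (-0.002470)·(1.792686 − 1.789296) / (-0.002470 − (-0.075975)) = 1.792686 − (-0.000008)/(0.073505) = 1.792800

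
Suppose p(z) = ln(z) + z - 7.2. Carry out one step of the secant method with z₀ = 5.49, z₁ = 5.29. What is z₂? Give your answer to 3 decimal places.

5.496

p(5.49) = -0.00707, p(5.29) = -0.24418
z₂ = 5.29000 − (-0.24418)·(5.29000 − 5.49000) / (-0.24418 − (-0.00707)) = 5.29000 − (0.04884)/(-0.23711) = 5.49596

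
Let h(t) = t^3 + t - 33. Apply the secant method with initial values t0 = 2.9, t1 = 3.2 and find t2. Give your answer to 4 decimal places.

3.0974

h(2.9) = -5.711000, h(3.2) = 2.968000
t2 = 3.200000 − 2.968000·(3.200000 − 2.900000) / (2.968000 − (-5.711000)) = 3.200000 − (0.890400)/(8.679000) = 3.097408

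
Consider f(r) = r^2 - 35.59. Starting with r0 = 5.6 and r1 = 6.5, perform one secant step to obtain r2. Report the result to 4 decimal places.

5.9496

f(5.6) = -4.230000, f(6.5) = 6.660000
r2 = 6.500000 − 6.660000·(6.500000 − 5.600000) / (6.660000 − (-4.230000)) = 6.500000 − (5.994000)/(10.890000) = 5.949587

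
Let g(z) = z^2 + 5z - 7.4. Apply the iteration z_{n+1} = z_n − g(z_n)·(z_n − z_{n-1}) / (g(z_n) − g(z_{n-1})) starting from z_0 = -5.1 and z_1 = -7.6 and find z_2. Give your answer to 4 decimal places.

g(-5.1) = -6.890000, g(-7.6) = 12.360000
z_2 = -7.600000 − 12.360000·(-7.600000 − (-5.100000)) / (12.360000 − (-6.890000)) = -7.600000 − (-30.900000)/(19.250000) = -5.994805

-5.9948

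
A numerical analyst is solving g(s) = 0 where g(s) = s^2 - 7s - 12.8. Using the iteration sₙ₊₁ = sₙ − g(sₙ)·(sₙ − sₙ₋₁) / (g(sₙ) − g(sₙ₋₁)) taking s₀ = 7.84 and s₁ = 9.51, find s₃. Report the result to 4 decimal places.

8.4991

g(7.84) = -6.214400, g(9.51) = 11.070100
s₂ = 9.510000 − 11.070100·(9.510000 − 7.840000) / (11.070100 − (-6.214400)) = 9.510000 − (18.487067)/(17.284500) = 8.440425
g(8.440425) = -0.642200
s₃ = 8.440425 − (-0.642200)·(8.440425 − 9.510000) / (-0.642200 − 11.070100) = 8.440425 − (0.686881)/(-11.712300) = 8.499071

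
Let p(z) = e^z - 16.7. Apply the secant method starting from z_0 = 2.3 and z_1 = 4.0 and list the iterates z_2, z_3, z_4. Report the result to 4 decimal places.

p(2.3) = -6.725818, p(4.0) = 37.898150
z_2 = 4.000000 − 37.898150·(4.000000 − 2.300000) / (37.898150 − (-6.725818)) = 4.000000 − (64.426855)/(44.623968) = 2.556228
p(2.556228) = -3.812890
z_3 = 2.556228 − (-3.812890)·(2.556228 − 4.000000) / (-3.812890 − 37.898150) = 2.556228 − (5.504946)/(-41.711041) = 2.688206
p(2.688206) = -1.994733
z_4 = 2.688206 − (-1.994733)·(2.688206 − 2.556228) / (-1.994733 − (-3.812890)) = 2.688206 − (-0.263261)/(1.818157) = 2.833001

2.5562, 2.6882, 2.8330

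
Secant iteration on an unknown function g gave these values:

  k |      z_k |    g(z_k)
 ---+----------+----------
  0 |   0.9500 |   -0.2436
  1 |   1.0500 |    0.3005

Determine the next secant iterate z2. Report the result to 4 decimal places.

z2 = 1.0500 − 0.3005·(1.0500 − 0.9500) / (0.3005 − (-0.2436))
   = 1.0500 − (0.030050)/(0.544100) = 0.994771

0.9948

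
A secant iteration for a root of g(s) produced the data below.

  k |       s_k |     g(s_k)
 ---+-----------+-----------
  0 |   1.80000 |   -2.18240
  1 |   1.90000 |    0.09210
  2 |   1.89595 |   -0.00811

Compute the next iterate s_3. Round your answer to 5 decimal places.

1.89628

s_3 = 1.89595 − (-0.00811)·(1.89595 − 1.90000) / (-0.00811 − 0.09210)
   = 1.89595 − (0.0000328)/(-0.1002100) = 1.8962778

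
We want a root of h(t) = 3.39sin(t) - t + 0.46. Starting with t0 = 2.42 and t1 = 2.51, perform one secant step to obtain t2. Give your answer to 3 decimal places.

2.497

h(2.42) = 0.27937, h(2.51) = -0.04844
t2 = 2.51000 − (-0.04844)·(2.51000 − 2.42000) / (-0.04844 − 0.27937) = 2.51000 − (-0.00436)/(-0.32781) = 2.49670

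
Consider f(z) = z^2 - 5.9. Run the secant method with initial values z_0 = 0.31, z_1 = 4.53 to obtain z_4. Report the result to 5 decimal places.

f(0.31) = -5.8039000, f(4.53) = 14.6209000
z_2 = 4.5300000 − 14.6209000·(4.5300000 − 0.3100000) / (14.6209000 − (-5.8039000)) = 4.5300000 − (61.7001980)/(20.4248000) = 1.5091529
f(1.5091529) = -3.6224575
z_3 = 1.5091529 − (-3.6224575)·(1.5091529 − 4.5300000) / (-3.6224575 − 14.6209000) = 1.5091529 − (10.9428904)/(-18.2433575) = 2.1089816
f(2.1089816) = -1.4521964
z_4 = 2.1089816 − (-1.4521964)·(2.1089816 − 1.5091529) / (-1.4521964 − (-3.6224575)) = 2.1089816 − (-0.8710692)/(2.1702611) = 2.5103477

2.51035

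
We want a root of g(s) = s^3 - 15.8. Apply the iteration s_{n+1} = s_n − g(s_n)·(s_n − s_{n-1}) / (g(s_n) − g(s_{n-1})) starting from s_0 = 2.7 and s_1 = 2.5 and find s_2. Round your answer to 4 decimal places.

2.5086

g(2.7) = 3.883000, g(2.5) = -0.175000
s_2 = 2.500000 − (-0.175000)·(2.500000 − 2.700000) / (-0.175000 − 3.883000) = 2.500000 − (0.035000)/(-4.058000) = 2.508625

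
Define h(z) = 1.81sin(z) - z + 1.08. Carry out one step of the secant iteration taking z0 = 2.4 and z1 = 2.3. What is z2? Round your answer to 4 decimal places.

2.3571

h(2.4) = -0.097412, h(2.3) = 0.129726
z2 = 2.300000 − 0.129726·(2.300000 − 2.400000) / (0.129726 − (-0.097412)) = 2.300000 − (-0.012973)/(0.227138) = 2.357113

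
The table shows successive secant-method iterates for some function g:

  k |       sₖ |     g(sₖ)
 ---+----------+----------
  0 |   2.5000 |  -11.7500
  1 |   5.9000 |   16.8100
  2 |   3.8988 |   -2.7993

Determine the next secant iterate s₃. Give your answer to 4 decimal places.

s₃ = 3.8988 − (-2.7993)·(3.8988 − 5.9000) / (-2.7993 − 16.8100)
   = 3.8988 − (5.601959)/(-19.609300) = 4.184479

4.1845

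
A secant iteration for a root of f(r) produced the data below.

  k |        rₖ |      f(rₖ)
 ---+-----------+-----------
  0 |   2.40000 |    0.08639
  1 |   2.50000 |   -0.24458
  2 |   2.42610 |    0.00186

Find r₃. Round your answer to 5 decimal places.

2.42666

r₃ = 2.42610 − 0.00186·(2.42610 − 2.50000) / (0.00186 − (-0.24458))
   = 2.42610 − (-0.0001375)/(0.2464400) = 2.4266578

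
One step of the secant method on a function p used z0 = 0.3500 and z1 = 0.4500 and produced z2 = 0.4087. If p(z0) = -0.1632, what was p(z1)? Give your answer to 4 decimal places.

The secant line through (0.3500, -0.1632) and (0.4500, p(z1)) crosses zero at z2 = 0.4087.
So (0.3500, -0.1632), (0.4500, p(z1)), (0.4087, 0) are collinear:
p(z1) = -0.1632 · (0.4500 − 0.4087) / (0.3500 − 0.4087) = -0.1632 · (0.041300)/(-0.058700) = 0.114824

0.1148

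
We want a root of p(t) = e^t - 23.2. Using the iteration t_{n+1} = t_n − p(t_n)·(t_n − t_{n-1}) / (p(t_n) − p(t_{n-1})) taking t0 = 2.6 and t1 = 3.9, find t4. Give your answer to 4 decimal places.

3.1507

p(2.6) = -9.736262, p(3.9) = 26.202449
t2 = 3.900000 − 26.202449·(3.900000 − 2.600000) / (26.202449 − (-9.736262)) = 3.900000 − (34.063184)/(35.938711) = 2.952187
p(2.952187) = -4.052219
t3 = 2.952187 − (-4.052219)·(2.952187 − 3.900000) / (-4.052219 − 26.202449) = 2.952187 − (3.840747)/(-30.254668) = 3.079134
p(3.079134) = -1.460431
t4 = 3.079134 − (-1.460431)·(3.079134 − 2.952187) / (-1.460431 − (-4.052219)) = 3.079134 − (-0.185398)/(2.591788) = 3.150667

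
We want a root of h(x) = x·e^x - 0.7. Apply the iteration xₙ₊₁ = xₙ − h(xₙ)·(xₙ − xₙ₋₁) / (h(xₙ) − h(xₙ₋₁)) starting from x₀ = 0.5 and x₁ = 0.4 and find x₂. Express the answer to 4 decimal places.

h(0.5) = 0.124361, h(0.4) = -0.103270
x₂ = 0.400000 − (-0.103270)·(0.400000 − 0.500000) / (-0.103270 − 0.124361) = 0.400000 − (0.010327)/(-0.227631) = 0.445367

0.4454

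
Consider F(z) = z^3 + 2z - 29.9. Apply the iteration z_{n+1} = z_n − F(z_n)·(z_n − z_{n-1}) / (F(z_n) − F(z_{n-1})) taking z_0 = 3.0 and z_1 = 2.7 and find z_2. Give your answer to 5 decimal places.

F(3.0) = 3.1000000, F(2.7) = -4.8170000
z_2 = 2.7000000 − (-4.8170000)·(2.7000000 − 3.0000000) / (-4.8170000 − 3.1000000) = 2.7000000 − (1.4451000)/(-7.9170000) = 2.8825313

2.88253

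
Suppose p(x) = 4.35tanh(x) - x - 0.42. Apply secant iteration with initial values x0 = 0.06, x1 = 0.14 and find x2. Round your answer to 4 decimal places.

0.1264

p(0.06) = -0.219313, p(0.14) = 0.045052
x2 = 0.140000 − 0.045052·(0.140000 − 0.060000) / (0.045052 − (-0.219313)) = 0.140000 − (0.003604)/(0.264365) = 0.126367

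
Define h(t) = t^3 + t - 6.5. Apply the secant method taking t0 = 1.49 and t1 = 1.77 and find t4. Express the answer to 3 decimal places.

h(1.49) = -1.70205, h(1.77) = 0.81523
t2 = 1.77000 − 0.81523·(1.77000 − 1.49000) / (0.81523 − (-1.70205)) = 1.77000 − (0.22827)/(2.51728) = 1.67932
h(1.67932) = -0.08480
t3 = 1.67932 − (-0.08480)·(1.67932 − 1.77000) / (-0.08480 − 0.81523) = 1.67932 − (0.00769)/(-0.90003) = 1.68786
h(1.68786) = -0.00360
t4 = 1.68786 − (-0.00360)·(1.68786 − 1.67932) / (-0.00360 − (-0.08480)) = 1.68786 − (-0.00003)/(0.08119) = 1.68824

1.688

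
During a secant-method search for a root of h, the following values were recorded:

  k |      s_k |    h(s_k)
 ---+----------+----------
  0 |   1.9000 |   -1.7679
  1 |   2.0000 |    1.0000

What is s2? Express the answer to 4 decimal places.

s2 = 2.0000 − 1.0000·(2.0000 − 1.9000) / (1.0000 − (-1.7679))
   = 2.0000 − (0.100000)/(2.767900) = 1.963872

1.9639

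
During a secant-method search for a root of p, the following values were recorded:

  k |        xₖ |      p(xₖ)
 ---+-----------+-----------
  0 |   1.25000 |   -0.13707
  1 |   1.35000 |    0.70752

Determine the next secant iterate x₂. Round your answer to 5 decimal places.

x₂ = 1.35000 − 0.70752·(1.35000 − 1.25000) / (0.70752 − (-0.13707))
   = 1.35000 − (0.0707520)/(0.8445900) = 1.2662292

1.26623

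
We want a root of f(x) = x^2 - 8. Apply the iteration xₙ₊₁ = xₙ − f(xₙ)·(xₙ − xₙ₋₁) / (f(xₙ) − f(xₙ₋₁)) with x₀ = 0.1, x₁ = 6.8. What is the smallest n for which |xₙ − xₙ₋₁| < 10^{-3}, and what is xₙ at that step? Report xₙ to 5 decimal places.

f(0.1) = -7.9900000, f(6.8) = 38.2400000
x₂ = 6.8000000 − 38.2400000·(6.7000000)/(46.2300000) = 1.2579710;  |Δ| = 5.5420290
f(1.2579710) = -6.4175089
x₃ = 1.2579710 − (-6.4175089)·(-5.5420290)/(-44.6575089) = 2.0543885;  |Δ| = 0.7964175
f(2.0543885) = -3.7794879
x₄ = 2.0543885 − (-3.7794879)·(0.7964175)/(2.6380210) = 3.1954144;  |Δ| = 1.1410259
f(3.1954144) = 2.2106730
x₅ = 3.1954144 − 2.2106730·(1.1410259)/(5.9901610) = 2.7743180;  |Δ| = 0.4210964
f(2.7743180) = -0.3031597
x₆ = 2.7743180 − (-0.3031597)·(-0.4210964)/(-2.5138327) = 2.8251008;  |Δ| = 0.0507828
f(2.8251008) = -0.0188056
x₇ = 2.8251008 − (-0.0188056)·(0.0507828)/(0.2843542) = 2.8284593;  |Δ| = 0.0033585
f(2.8284593) = 0.0001818
x₈ = 2.8284593 − 0.0001818·(0.0033585)/(0.0189874) = 2.8284271;  |Δ| = 0.0000322
|x₈ − x₇| = 0.0000322 < 10^{-3}

n = 8, xₙ = 2.82843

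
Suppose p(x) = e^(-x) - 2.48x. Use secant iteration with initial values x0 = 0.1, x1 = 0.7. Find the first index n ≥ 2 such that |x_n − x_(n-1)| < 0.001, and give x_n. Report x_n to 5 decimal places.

p(0.1) = 0.6568374, p(0.7) = -1.2394147
x2 = 0.7000000 − (-1.2394147)·(0.6000000)/(-1.8962521) = 0.3078323;  |Δ| = 0.3921677
p(0.3078323) = -0.0283856
x3 = 0.3078323 − (-0.0283856)·(-0.3921677)/(1.2110291) = 0.2986402;  |Δ| = 0.0091921
p(0.2986402) = 0.0011985
x4 = 0.2986402 − 0.0011985·(-0.0091921)/(0.0295841) = 0.2990126;  |Δ| = 0.0003724
|x4 − x3| = 0.0003724 < 0.001

n = 4, x_n = 0.29901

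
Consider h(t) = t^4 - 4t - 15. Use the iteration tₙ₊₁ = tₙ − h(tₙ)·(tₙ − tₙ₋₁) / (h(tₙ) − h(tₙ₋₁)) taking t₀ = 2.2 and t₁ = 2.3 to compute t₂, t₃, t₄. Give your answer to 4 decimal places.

2.2090, 2.2096, 2.2096

h(2.2) = -0.374400, h(2.3) = 3.784100
t₂ = 2.300000 − 3.784100·(2.300000 − 2.200000) / (3.784100 − (-0.374400)) = 2.300000 − (0.378410)/(4.158500) = 2.209003
h(2.209003) = -0.024586
t₃ = 2.209003 − (-0.024586)·(2.209003 − 2.300000) / (-0.024586 − 3.784100) = 2.209003 − (0.002237)/(-3.808686) = 2.209591
h(2.209591) = -0.001598
t₄ = 2.209591 − (-0.001598)·(2.209591 − 2.209003) / (-0.001598 − (-0.024586)) = 2.209591 − (-0.000001)/(0.022988) = 2.209632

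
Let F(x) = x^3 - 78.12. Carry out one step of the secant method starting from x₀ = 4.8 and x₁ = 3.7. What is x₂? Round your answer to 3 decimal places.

4.204

F(4.8) = 32.47200, F(3.7) = -27.46700
x₂ = 3.70000 − (-27.46700)·(3.70000 − 4.80000) / (-27.46700 − 32.47200) = 3.70000 − (30.21370)/(-59.93900) = 4.20407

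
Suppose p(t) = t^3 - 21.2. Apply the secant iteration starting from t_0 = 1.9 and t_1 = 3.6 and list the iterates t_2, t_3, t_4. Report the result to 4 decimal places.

2.5126, 2.7011, 2.7743

p(1.9) = -14.341000, p(3.6) = 25.456000
t_2 = 3.600000 − 25.456000·(3.600000 − 1.900000) / (25.456000 − (-14.341000)) = 3.600000 − (43.275200)/(39.797000) = 2.512601
p(2.512601) = -5.337530
t_3 = 2.512601 − (-5.337530)·(2.512601 − 3.600000) / (-5.337530 − 25.456000) = 2.512601 − (5.804022)/(-30.793530) = 2.701083
p(2.701083) = -1.493298
t_4 = 2.701083 − (-1.493298)·(2.701083 − 2.512601) / (-1.493298 − (-5.337530)) = 2.701083 − (-0.281460)/(3.844232) = 2.774299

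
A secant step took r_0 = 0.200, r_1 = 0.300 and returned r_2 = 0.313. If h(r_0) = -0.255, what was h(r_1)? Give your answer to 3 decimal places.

-0.029

The secant line through (0.200, -0.255) and (0.300, h(r_1)) crosses zero at r_2 = 0.313.
So (0.200, -0.255), (0.300, h(r_1)), (0.313, 0) are collinear:
h(r_1) = -0.255 · (0.300 − 0.313) / (0.200 − 0.313) = -0.255 · (-0.01300)/(-0.11300) = -0.02934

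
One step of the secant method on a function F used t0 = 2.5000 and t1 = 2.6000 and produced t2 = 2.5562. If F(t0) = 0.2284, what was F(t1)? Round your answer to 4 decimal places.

The secant line through (2.5000, 0.2284) and (2.6000, F(t1)) crosses zero at t2 = 2.5562.
So (2.5000, 0.2284), (2.6000, F(t1)), (2.5562, 0) are collinear:
F(t1) = 0.2284 · (2.6000 − 2.5562) / (2.5000 − 2.5562) = 0.2284 · (0.043800)/(-0.056200) = -0.178006

-0.1780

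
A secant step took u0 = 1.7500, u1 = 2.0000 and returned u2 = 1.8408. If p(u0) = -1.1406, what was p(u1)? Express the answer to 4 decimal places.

The secant line through (1.7500, -1.1406) and (2.0000, p(u1)) crosses zero at u2 = 1.8408.
So (1.7500, -1.1406), (2.0000, p(u1)), (1.8408, 0) are collinear:
p(u1) = -1.1406 · (2.0000 − 1.8408) / (1.7500 − 1.8408) = -1.1406 · (0.159200)/(-0.090800) = 1.999819

1.9998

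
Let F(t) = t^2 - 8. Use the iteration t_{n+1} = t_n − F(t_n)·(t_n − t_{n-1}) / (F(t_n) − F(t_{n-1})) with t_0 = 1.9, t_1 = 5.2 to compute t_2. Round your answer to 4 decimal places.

F(1.9) = -4.390000, F(5.2) = 19.040000
t_2 = 5.200000 − 19.040000·(5.200000 − 1.900000) / (19.040000 − (-4.390000)) = 5.200000 − (62.832000)/(23.430000) = 2.518310

2.5183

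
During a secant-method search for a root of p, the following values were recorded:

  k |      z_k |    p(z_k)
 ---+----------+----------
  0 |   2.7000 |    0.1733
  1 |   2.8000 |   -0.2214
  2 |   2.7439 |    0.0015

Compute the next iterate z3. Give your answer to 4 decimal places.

z3 = 2.7439 − 0.0015·(2.7439 − 2.8000) / (0.0015 − (-0.2214))
   = 2.7439 − (-0.000084)/(0.222900) = 2.744278

2.7443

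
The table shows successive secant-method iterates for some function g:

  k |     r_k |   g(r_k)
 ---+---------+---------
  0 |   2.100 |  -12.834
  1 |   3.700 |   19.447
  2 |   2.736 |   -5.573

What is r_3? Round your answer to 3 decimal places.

r_3 = 2.736 − (-5.573)·(2.736 − 3.700) / (-5.573 − 19.447)
   = 2.736 − (5.37237)/(-25.02000) = 2.95072

2.951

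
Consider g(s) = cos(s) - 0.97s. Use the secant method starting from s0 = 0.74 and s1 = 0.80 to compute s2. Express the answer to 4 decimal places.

g(0.74) = 0.020669, g(0.80) = -0.079293
s2 = 0.800000 − (-0.079293)·(0.800000 − 0.740000) / (-0.079293 − 0.020669) = 0.800000 − (-0.004758)/(-0.099962) = 0.752406

0.7524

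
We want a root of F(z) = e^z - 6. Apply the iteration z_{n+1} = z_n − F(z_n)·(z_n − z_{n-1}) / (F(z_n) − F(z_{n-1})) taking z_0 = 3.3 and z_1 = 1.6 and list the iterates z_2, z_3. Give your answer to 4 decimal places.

1.6803, 1.8030

F(3.3) = 21.112639, F(1.6) = -1.046968
z_2 = 1.600000 − (-1.046968)·(1.600000 − 3.300000) / (-1.046968 − 21.112639) = 1.600000 − (1.779845)/(-22.159606) = 1.680319
F(1.680319) = -0.632730
z_3 = 1.680319 − (-0.632730)·(1.680319 − 1.600000) / (-0.632730 − (-1.046968)) = 1.680319 − (-0.050820)/(0.414237) = 1.803004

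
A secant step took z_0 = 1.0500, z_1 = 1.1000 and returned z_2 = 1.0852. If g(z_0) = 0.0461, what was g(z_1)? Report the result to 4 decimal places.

-0.0194

The secant line through (1.0500, 0.0461) and (1.1000, g(z_1)) crosses zero at z_2 = 1.0852.
So (1.0500, 0.0461), (1.1000, g(z_1)), (1.0852, 0) are collinear:
g(z_1) = 0.0461 · (1.1000 − 1.0852) / (1.0500 − 1.0852) = 0.0461 · (0.014800)/(-0.035200) = -0.019383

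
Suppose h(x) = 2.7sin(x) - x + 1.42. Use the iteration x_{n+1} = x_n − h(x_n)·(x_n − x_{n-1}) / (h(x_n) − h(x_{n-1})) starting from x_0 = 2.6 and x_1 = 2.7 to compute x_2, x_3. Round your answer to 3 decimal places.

2.663, 2.663

h(2.6) = 0.21185, h(2.7) = -0.12607
x_2 = 2.70000 − (-0.12607)·(2.70000 − 2.60000) / (-0.12607 − 0.21185) = 2.70000 − (-0.01261)/(-0.33793) = 2.66269
h(2.66269) = 0.00148
x_3 = 2.66269 − 0.00148·(2.66269 − 2.70000) / (0.00148 − (-0.12607)) = 2.66269 − (-0.00006)/(0.12755) = 2.66312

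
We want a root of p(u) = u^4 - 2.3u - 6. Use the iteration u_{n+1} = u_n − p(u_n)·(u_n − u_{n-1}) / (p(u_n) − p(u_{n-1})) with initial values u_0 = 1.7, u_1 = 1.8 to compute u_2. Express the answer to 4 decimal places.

1.7813

p(1.7) = -1.557900, p(1.8) = 0.357600
u_2 = 1.800000 − 0.357600·(1.800000 − 1.700000) / (0.357600 − (-1.557900)) = 1.800000 − (0.035760)/(1.915500) = 1.781331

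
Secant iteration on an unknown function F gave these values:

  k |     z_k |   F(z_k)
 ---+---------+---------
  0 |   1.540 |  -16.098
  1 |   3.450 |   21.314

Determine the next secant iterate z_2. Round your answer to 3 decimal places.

2.362

z_2 = 3.450 − 21.314·(3.450 − 1.540) / (21.314 − (-16.098))
   = 3.450 − (40.70974)/(37.41200) = 2.36185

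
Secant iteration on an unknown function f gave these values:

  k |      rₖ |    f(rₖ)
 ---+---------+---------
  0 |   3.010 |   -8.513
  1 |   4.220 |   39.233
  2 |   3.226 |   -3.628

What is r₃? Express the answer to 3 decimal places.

r₃ = 3.226 − (-3.628)·(3.226 − 4.220) / (-3.628 − 39.233)
   = 3.226 − (3.60623)/(-42.86100) = 3.31014

3.310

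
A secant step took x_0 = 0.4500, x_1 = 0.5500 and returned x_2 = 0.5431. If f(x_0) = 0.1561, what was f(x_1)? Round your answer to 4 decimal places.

The secant line through (0.4500, 0.1561) and (0.5500, f(x_1)) crosses zero at x_2 = 0.5431.
So (0.4500, 0.1561), (0.5500, f(x_1)), (0.5431, 0) are collinear:
f(x_1) = 0.1561 · (0.5500 − 0.5431) / (0.4500 − 0.5431) = 0.1561 · (0.006900)/(-0.093100) = -0.011569

-0.0116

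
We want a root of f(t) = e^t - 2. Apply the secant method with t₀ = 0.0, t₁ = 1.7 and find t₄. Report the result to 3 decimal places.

0.716

f(0.0) = -1.00000, f(1.7) = 3.47395
t₂ = 1.70000 − 3.47395·(1.70000 − 0.00000) / (3.47395 − (-1.00000)) = 1.70000 − (5.90571)/(4.47395) = 0.37998
f(0.37998) = -0.53775
t₃ = 0.37998 − (-0.53775)·(0.37998 − 1.70000) / (-0.53775 − 3.47395) = 0.37998 − (0.70984)/(-4.01170) = 0.55692
f(0.55692) = -0.25471
t₄ = 0.55692 − (-0.25471)·(0.55692 − 0.37998) / (-0.25471 − (-0.53775)) = 0.55692 − (-0.04507)/(0.28304) = 0.71615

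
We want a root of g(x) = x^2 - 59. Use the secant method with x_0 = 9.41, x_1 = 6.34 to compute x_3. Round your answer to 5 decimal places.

7.69538

g(9.41) = 29.5481000, g(6.34) = -18.8044000
x_2 = 6.3400000 − (-18.8044000)·(6.3400000 − 9.4100000) / (-18.8044000 − 29.5481000) = 6.3400000 − (57.7295080)/(-48.3525000) = 7.5339302
g(7.5339302) = -2.2398964
x_3 = 7.5339302 − (-2.2398964)·(7.5339302 − 6.3400000) / (-2.2398964 − (-18.8044000)) = 7.5339302 − (-2.6742798)/(16.5645036) = 7.6953766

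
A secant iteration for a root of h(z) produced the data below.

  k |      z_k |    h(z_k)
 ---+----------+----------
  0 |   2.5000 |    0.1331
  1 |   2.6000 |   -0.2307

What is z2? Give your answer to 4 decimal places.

2.5366

z2 = 2.6000 − (-0.2307)·(2.6000 − 2.5000) / (-0.2307 − 0.1331)
   = 2.6000 − (-0.023070)/(-0.363800) = 2.536586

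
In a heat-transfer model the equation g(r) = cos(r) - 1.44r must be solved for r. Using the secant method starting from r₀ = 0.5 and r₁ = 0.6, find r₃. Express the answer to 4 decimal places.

g(0.5) = 0.157583, g(0.6) = -0.038664
r₂ = 0.600000 − (-0.038664)·(0.600000 − 0.500000) / (-0.038664 − 0.157583) = 0.600000 − (-0.003866)/(-0.196247) = 0.580298
g(0.580298) = 0.000670
r₃ = 0.580298 − 0.000670·(0.580298 − 0.600000) / (0.000670 − (-0.038664)) = 0.580298 − (-0.000013)/(0.039334) = 0.580634

0.5806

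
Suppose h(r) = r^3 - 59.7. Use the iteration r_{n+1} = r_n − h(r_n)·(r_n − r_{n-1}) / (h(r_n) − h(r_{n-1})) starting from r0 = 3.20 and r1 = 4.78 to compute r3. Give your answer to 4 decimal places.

3.8784

h(3.20) = -26.932000, h(4.78) = 49.515352
r2 = 4.780000 − 49.515352·(4.780000 − 3.200000) / (49.515352 − (-26.932000)) = 4.780000 − (78.234256)/(76.447352) = 3.756626
h(3.756626) = -6.685610
r3 = 3.756626 − (-6.685610)·(3.756626 − 4.780000) / (-6.685610 − 49.515352) = 3.756626 − (6.841881)/(-56.200962) = 3.878365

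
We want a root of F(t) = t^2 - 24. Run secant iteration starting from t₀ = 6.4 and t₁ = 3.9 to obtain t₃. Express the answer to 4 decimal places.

4.9158

F(6.4) = 16.960000, F(3.9) = -8.790000
t₂ = 3.900000 − (-8.790000)·(3.900000 − 6.400000) / (-8.790000 − 16.960000) = 3.900000 − (21.975000)/(-25.750000) = 4.753398
F(4.753398) = -1.405207
t₃ = 4.753398 − (-1.405207)·(4.753398 − 3.900000) / (-1.405207 − (-8.790000)) = 4.753398 − (-1.199201)/(7.384793) = 4.915786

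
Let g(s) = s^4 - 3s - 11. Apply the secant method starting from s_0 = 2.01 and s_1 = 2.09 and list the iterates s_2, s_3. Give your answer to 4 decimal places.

g(2.01) = -0.707592, g(2.09) = 1.810298
s_2 = 2.090000 − 1.810298·(2.090000 − 2.010000) / (1.810298 − (-0.707592)) = 2.090000 − (0.144824)/(2.517890) = 2.032482
g(2.032482) = -0.032423
s_3 = 2.032482 − (-0.032423)·(2.032482 − 2.090000) / (-0.032423 − 1.810298) = 2.032482 − (0.001865)/(-1.842720) = 2.033494

2.0325, 2.0335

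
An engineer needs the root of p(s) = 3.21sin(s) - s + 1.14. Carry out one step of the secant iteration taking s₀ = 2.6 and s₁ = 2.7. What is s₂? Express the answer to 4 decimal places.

2.6509

p(2.6) = 0.194759, p(2.7) = -0.188111
s₂ = 2.700000 − (-0.188111)·(2.700000 − 2.600000) / (-0.188111 − 0.194759) = 2.700000 − (-0.018811)/(-0.382870) = 2.650868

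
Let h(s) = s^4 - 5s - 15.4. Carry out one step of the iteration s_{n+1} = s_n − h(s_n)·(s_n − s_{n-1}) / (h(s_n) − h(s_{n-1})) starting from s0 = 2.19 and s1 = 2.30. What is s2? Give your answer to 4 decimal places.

h(2.19) = -3.347425, h(2.30) = 1.084100
s2 = 2.300000 − 1.084100·(2.300000 − 2.190000) / (1.084100 − (-3.347425)) = 2.300000 − (0.119251)/(4.431525) = 2.273090

2.2731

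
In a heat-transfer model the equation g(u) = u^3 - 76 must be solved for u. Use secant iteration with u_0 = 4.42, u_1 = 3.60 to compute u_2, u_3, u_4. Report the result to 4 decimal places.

4.2062, 4.2408, 4.2358

g(4.42) = 10.350888, g(3.60) = -29.344000
u_2 = 3.600000 − (-29.344000)·(3.600000 − 4.420000) / (-29.344000 − 10.350888) = 3.600000 − (24.062080)/(-39.694888) = 4.206176
g(4.206176) = -1.584697
u_3 = 4.206176 − (-1.584697)·(4.206176 − 3.600000) / (-1.584697 − (-29.344000)) = 4.206176 − (-0.960605)/(27.759303) = 4.240781
g(4.240781) = 0.267130
u_4 = 4.240781 − 0.267130·(4.240781 − 4.206176) / (0.267130 − (-1.584697)) = 4.240781 − (0.009244)/(1.851827) = 4.235789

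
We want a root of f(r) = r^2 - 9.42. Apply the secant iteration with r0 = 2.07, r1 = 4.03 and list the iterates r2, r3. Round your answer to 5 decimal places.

f(2.07) = -5.1351000, f(4.03) = 6.8209000
r2 = 4.0300000 − 6.8209000·(4.0300000 − 2.0700000) / (6.8209000 − (-5.1351000)) = 4.0300000 − (13.3689640)/(11.9560000) = 2.9118197
f(2.9118197) = -0.9413062
r3 = 2.9118197 − (-0.9413062)·(2.9118197 − 4.0300000) / (-0.9413062 − 6.8209000) = 2.9118197 − (1.0525501)/(-7.7622062) = 3.0474190

2.91182, 3.04742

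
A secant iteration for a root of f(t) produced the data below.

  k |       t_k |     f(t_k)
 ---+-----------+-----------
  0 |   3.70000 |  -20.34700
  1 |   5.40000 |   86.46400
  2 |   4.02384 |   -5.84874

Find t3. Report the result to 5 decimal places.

4.11103

t3 = 4.02384 − (-5.84874)·(4.02384 − 5.40000) / (-5.84874 − 86.46400)
   = 4.02384 − (8.0488020)/(-92.3127400) = 4.1110306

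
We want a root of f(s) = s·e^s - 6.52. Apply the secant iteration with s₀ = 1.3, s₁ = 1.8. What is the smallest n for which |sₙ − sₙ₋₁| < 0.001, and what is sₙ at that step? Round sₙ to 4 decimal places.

f(1.3) = -1.749914, f(1.8) = 4.369365
s₂ = 1.800000 − 4.369365·(0.500000)/(6.119280) = 1.442984;  |Δ| = 0.357016
f(1.442984) = -0.411406
s₃ = 1.442984 − (-0.411406)·(-0.357016)/(-4.780771) = 1.473706;  |Δ| = 0.030723
f(1.473706) = -0.086703
s₄ = 1.473706 − (-0.086703)·(0.030723)/(0.324702) = 1.481910;  |Δ| = 0.008204
f(1.481910) = 0.002398
s₅ = 1.481910 − 0.002398·(0.008204)/(0.089101) = 1.481689;  |Δ| = 0.000221
|s₅ − s₄| = 0.000221 < 0.001

n = 5, sₙ = 1.4817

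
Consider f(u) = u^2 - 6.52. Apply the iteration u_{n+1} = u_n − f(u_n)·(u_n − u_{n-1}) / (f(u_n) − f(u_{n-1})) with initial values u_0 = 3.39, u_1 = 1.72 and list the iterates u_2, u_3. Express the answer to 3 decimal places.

2.417, 2.581

f(3.39) = 4.97210, f(1.72) = -3.56160
u_2 = 1.72000 − (-3.56160)·(1.72000 − 3.39000) / (-3.56160 − 4.97210) = 1.72000 − (5.94787)/(-8.53370) = 2.41699
f(2.41699) = -0.67818
u_3 = 2.41699 − (-0.67818)·(2.41699 − 1.72000) / (-0.67818 − (-3.56160)) = 2.41699 − (-0.47268)/(2.88342) = 2.58092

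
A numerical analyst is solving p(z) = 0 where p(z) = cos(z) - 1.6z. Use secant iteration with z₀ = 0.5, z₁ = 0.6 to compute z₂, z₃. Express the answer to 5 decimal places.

0.53655, 0.53702

p(0.5) = 0.0775826, p(0.6) = -0.1346644
z₂ = 0.6000000 − (-0.1346644)·(0.6000000 − 0.5000000) / (-0.1346644 − 0.0775826) = 0.6000000 − (-0.0134664)/(-0.2122469) = 0.5365530
p(0.5365530) = 0.0009911
z₃ = 0.5365530 − 0.0009911·(0.5365530 − 0.6000000) / (0.0009911 − (-0.1346644)) = 0.5365530 − (-0.0000629)/(0.1356555) = 0.5370165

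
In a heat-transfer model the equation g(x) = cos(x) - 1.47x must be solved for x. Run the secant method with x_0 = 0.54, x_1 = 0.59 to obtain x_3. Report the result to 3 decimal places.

g(0.54) = 0.06391, g(0.59) = -0.03636
x_2 = 0.59000 − (-0.03636)·(0.59000 − 0.54000) / (-0.03636 − 0.06391) = 0.59000 − (-0.00182)/(-0.10027) = 0.57187
g(0.57187) = 0.00024
x_3 = 0.57187 − 0.00024·(0.57187 − 0.59000) / (0.00024 − (-0.03636)) = 0.57187 − (0.00000)/(0.03660) = 0.57199

0.572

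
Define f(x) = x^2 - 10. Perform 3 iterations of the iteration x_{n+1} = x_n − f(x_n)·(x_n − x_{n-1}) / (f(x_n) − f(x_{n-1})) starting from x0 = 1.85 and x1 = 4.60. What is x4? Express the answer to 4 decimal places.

f(1.85) = -6.577500, f(4.60) = 11.160000
x2 = 4.600000 − 11.160000·(4.600000 − 1.850000) / (11.160000 − (-6.577500)) = 4.600000 − (30.690000)/(17.737500) = 2.869767
f(2.869767) = -1.764435
x3 = 2.869767 − (-1.764435)·(2.869767 − 4.600000) / (-1.764435 − 11.160000) = 2.869767 − (3.052883)/(-12.924435) = 3.105978
f(3.105978) = -0.352903
x4 = 3.105978 − (-0.352903)·(3.105978 − 2.869767) / (-0.352903 − (-1.764435)) = 3.105978 − (-0.083359)/(1.411532) = 3.165034

3.1650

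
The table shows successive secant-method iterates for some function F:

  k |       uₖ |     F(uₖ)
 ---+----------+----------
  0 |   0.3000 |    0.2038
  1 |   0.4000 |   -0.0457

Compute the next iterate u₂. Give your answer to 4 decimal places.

u₂ = 0.4000 − (-0.0457)·(0.4000 − 0.3000) / (-0.0457 − 0.2038)
   = 0.4000 − (-0.004570)/(-0.249500) = 0.381683

0.3817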